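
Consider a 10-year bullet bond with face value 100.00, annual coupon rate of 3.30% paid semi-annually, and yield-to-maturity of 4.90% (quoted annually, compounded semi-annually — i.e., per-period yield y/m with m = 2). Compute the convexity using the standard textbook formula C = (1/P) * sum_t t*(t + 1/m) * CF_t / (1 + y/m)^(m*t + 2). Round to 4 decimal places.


Answer: Convexity = 80.0951

Derivation:
Coupon per period c = face * coupon_rate / m = 1.650000
Periods per year m = 2; per-period yield y/m = 0.024500
Number of cashflows N = 20
Cashflows (t years, CF_t, discount factor 1/(1+y/m)^(m*t), PV):
  t = 0.5000: CF_t = 1.650000, DF = 0.976086, PV = 1.610542
  t = 1.0000: CF_t = 1.650000, DF = 0.952744, PV = 1.572027
  t = 1.5000: CF_t = 1.650000, DF = 0.929960, PV = 1.534433
  t = 2.0000: CF_t = 1.650000, DF = 0.907721, PV = 1.497739
  t = 2.5000: CF_t = 1.650000, DF = 0.886013, PV = 1.461922
  t = 3.0000: CF_t = 1.650000, DF = 0.864825, PV = 1.426961
  t = 3.5000: CF_t = 1.650000, DF = 0.844143, PV = 1.392837
  t = 4.0000: CF_t = 1.650000, DF = 0.823957, PV = 1.359528
  t = 4.5000: CF_t = 1.650000, DF = 0.804252, PV = 1.327016
  t = 5.0000: CF_t = 1.650000, DF = 0.785019, PV = 1.295282
  t = 5.5000: CF_t = 1.650000, DF = 0.766246, PV = 1.264306
  t = 6.0000: CF_t = 1.650000, DF = 0.747922, PV = 1.234072
  t = 6.5000: CF_t = 1.650000, DF = 0.730036, PV = 1.204560
  t = 7.0000: CF_t = 1.650000, DF = 0.712578, PV = 1.175754
  t = 7.5000: CF_t = 1.650000, DF = 0.695538, PV = 1.147637
  t = 8.0000: CF_t = 1.650000, DF = 0.678904, PV = 1.120192
  t = 8.5000: CF_t = 1.650000, DF = 0.662669, PV = 1.093404
  t = 9.0000: CF_t = 1.650000, DF = 0.646822, PV = 1.067256
  t = 9.5000: CF_t = 1.650000, DF = 0.631354, PV = 1.041734
  t = 10.0000: CF_t = 101.650000, DF = 0.616255, PV = 62.642362
Price P = sum_t PV_t = 87.469564
Convexity numerator sum_t t*(t + 1/m) * CF_t / (1+y/m)^(m*t + 2):
  t = 0.5000: term = 0.767217
  t = 1.0000: term = 2.246608
  t = 1.5000: term = 4.385765
  t = 2.0000: term = 7.134806
  t = 2.5000: term = 10.446275
  t = 3.0000: term = 14.275047
  t = 3.5000: term = 18.578229
  t = 4.0000: term = 23.315075
  t = 4.5000: term = 28.446895
  t = 5.0000: term = 33.936972
  t = 5.5000: term = 39.750479
  t = 6.0000: term = 45.854406
  t = 6.5000: term = 52.217479
  t = 7.0000: term = 58.810090
  t = 7.5000: term = 65.604228
  t = 8.0000: term = 72.573410
  t = 8.5000: term = 79.692617
  t = 9.0000: term = 86.938232
  t = 9.5000: term = 94.287980
  t = 10.0000: term = 6266.622040
Convexity = (1/P) * sum = 7005.883851 / 87.469564 = 80.095104


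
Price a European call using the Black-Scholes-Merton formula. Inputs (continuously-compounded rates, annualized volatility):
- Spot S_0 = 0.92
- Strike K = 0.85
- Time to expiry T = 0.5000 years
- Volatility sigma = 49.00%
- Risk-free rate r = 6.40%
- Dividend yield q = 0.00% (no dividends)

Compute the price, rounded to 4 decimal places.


d1 = (ln(S/K) + (r - q + 0.5*sigma^2) * T) / (sigma * sqrt(T)) = 0.49400015
d2 = d1 - sigma * sqrt(T) = 0.14751783
exp(-rT) = 0.96850658; exp(-qT) = 1.00000000
C = S_0 * exp(-qT) * N(d1) - K * exp(-rT) * N(d2)
N(d1) = 0.68934696; N(d2) = 0.55863835
C = 0.9200 * 1.00000000 * 0.68934696 - 0.8500 * 0.96850658 * 0.55863835 = 0.1743

Answer: Price = 0.1743


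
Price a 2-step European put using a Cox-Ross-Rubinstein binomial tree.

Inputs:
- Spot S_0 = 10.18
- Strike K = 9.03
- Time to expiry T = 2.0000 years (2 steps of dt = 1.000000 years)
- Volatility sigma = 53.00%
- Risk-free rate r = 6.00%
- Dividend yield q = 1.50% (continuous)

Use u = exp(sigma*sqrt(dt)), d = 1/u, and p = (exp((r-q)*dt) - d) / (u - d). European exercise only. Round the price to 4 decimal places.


dt = T/N = 1.000000
u = exp(sigma*sqrt(dt)) = 1.698932; d = 1/u = 0.588605
p = (exp((r-q)*dt) - d) / (u - d) = 0.411971
Discount per step: exp(-r*dt) = 0.941765
Stock lattice S(k, i) with i counting down-moves:
  k=0: S(0,0) = 10.1800
  k=1: S(1,0) = 17.2951; S(1,1) = 5.9920
  k=2: S(2,0) = 29.3833; S(2,1) = 10.1800; S(2,2) = 3.5269
Terminal payoffs V(N, i) = max(K - S_T, 0):
  V(2,0) = 0.000000; V(2,1) = 0.000000; V(2,2) = 5.503080
Backward induction: V(k, i) = exp(-r*dt) * [p * V(k+1, i) + (1-p) * V(k+1, i+1)].
  V(1,0) = exp(-r*dt) * [p*0.000000 + (1-p)*0.000000] = 0.000000
  V(1,1) = exp(-r*dt) * [p*0.000000 + (1-p)*5.503080] = 3.047521
  V(0,0) = exp(-r*dt) * [p*0.000000 + (1-p)*3.047521] = 1.687671

Answer: Price = V(0,0) = 1.6877


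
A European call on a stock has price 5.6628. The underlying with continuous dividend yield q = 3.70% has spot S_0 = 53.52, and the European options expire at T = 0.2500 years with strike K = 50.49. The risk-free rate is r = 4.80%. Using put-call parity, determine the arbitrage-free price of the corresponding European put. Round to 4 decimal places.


Put-call parity: C - P = S_0 * exp(-qT) - K * exp(-rT).
S_0 * exp(-qT) = 53.5200 * 0.99079265 = 53.02722261
K * exp(-rT) = 50.4900 * 0.98807171 = 49.88774078
P = C - S*exp(-qT) + K*exp(-rT)
P = 5.6628 - 53.02722261 + 49.88774078 = 2.5233

Answer: Put price = 2.5233


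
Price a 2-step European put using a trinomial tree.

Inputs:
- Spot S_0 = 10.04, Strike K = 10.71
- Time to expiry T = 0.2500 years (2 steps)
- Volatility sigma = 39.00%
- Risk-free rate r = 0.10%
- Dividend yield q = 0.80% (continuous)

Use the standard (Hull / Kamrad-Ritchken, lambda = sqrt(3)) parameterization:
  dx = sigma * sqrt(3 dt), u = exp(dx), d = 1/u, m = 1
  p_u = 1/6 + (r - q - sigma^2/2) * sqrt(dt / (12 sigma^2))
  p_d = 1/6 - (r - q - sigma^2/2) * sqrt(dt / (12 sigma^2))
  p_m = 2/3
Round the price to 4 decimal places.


dt = T/N = 0.125000; dx = sigma*sqrt(3*dt) = 0.238825
u = exp(dx) = 1.269757; d = 1/u = 0.787552
p_u = 0.144933, p_m = 0.666667, p_d = 0.188401
Discount per step: exp(-r*dt) = 0.999875
Stock lattice S(k, j) with j the centered position index:
  k=0: S(0,+0) = 10.0400
  k=1: S(1,-1) = 7.9070; S(1,+0) = 10.0400; S(1,+1) = 12.7484
  k=2: S(2,-2) = 6.2272; S(2,-1) = 7.9070; S(2,+0) = 10.0400; S(2,+1) = 12.7484; S(2,+2) = 16.1873
Terminal payoffs V(N, j) = max(K - S_T, 0):
  V(2,-2) = 4.482801; V(2,-1) = 2.802973; V(2,+0) = 0.670000; V(2,+1) = 0.000000; V(2,+2) = 0.000000
Backward induction: V(k, j) = exp(-r*dt) * [p_u * V(k+1, j+1) + p_m * V(k+1, j) + p_d * V(k+1, j-1)]
  V(1,-1) = exp(-r*dt) * [p_u*0.670000 + p_m*2.802973 + p_d*4.482801] = 2.809965
  V(1,+0) = exp(-r*dt) * [p_u*0.000000 + p_m*0.670000 + p_d*2.802973] = 0.974627
  V(1,+1) = exp(-r*dt) * [p_u*0.000000 + p_m*0.000000 + p_d*0.670000] = 0.126213
  V(0,+0) = exp(-r*dt) * [p_u*0.126213 + p_m*0.974627 + p_d*2.809965] = 1.197293

Answer: Price = V(0,0) = 1.1973


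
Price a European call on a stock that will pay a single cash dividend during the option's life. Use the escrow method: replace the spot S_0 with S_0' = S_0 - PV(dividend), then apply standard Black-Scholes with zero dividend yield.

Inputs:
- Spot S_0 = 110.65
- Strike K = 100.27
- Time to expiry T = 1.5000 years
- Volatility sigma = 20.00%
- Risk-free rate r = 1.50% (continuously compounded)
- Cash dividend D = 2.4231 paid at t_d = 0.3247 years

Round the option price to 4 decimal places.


PV(D) = D * exp(-r * t_d) = 2.4231 * 0.99514134 = 2.41132698
S_0' = S_0 - PV(D) = 110.6500 - 2.41132698 = 108.23867302
d1 = (ln(S_0'/K) + (r + sigma^2/2)*T) / (sigma*sqrt(T)) = 0.52652671
d2 = d1 - sigma*sqrt(T) = 0.28157773
exp(-rT) = 0.97775124
N(d1) = 0.70073885; N(d2) = 0.61086634
C = S_0' * N(d1) - K * exp(-rT) * N(d2) = 108.23867302 * 0.70073885 - 100.2700 * 0.97775124 * 0.61086634 = 15.9582

Answer: Price = 15.9582


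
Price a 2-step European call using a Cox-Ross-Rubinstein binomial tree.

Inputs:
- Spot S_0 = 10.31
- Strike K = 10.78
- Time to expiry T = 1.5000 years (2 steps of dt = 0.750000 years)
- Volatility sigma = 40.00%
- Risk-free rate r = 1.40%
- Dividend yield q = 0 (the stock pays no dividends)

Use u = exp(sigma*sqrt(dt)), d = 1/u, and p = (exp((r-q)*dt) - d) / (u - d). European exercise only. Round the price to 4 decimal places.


Answer: Price = V(0,0) = 1.7737

Derivation:
dt = T/N = 0.750000
u = exp(sigma*sqrt(dt)) = 1.413982; d = 1/u = 0.707222
p = (exp((r-q)*dt) - d) / (u - d) = 0.429188
Discount per step: exp(-r*dt) = 0.989555
Stock lattice S(k, i) with i counting down-moves:
  k=0: S(0,0) = 10.3100
  k=1: S(1,0) = 14.5782; S(1,1) = 7.2915
  k=2: S(2,0) = 20.6133; S(2,1) = 10.3100; S(2,2) = 5.1567
Terminal payoffs V(N, i) = max(S_T - K, 0):
  V(2,0) = 9.833261; V(2,1) = 0.000000; V(2,2) = 0.000000
Backward induction: V(k, i) = exp(-r*dt) * [p * V(k+1, i) + (1-p) * V(k+1, i+1)].
  V(1,0) = exp(-r*dt) * [p*9.833261 + (1-p)*0.000000] = 4.176236
  V(1,1) = exp(-r*dt) * [p*0.000000 + (1-p)*0.000000] = 0.000000
  V(0,0) = exp(-r*dt) * [p*4.176236 + (1-p)*0.000000] = 1.773669


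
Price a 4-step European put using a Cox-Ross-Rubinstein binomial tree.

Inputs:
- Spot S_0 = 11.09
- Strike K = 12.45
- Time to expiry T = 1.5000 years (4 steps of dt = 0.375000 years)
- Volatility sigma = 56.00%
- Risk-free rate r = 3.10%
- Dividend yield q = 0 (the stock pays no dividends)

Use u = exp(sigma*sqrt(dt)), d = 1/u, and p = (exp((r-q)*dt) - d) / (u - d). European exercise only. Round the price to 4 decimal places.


dt = T/N = 0.375000
u = exp(sigma*sqrt(dt)) = 1.409068; d = 1/u = 0.709689
p = (exp((r-q)*dt) - d) / (u - d) = 0.431817
Discount per step: exp(-r*dt) = 0.988442
Stock lattice S(k, i) with i counting down-moves:
  k=0: S(0,0) = 11.0900
  k=1: S(1,0) = 15.6266; S(1,1) = 7.8704
  k=2: S(2,0) = 22.0189; S(2,1) = 11.0900; S(2,2) = 5.5856
  k=3: S(3,0) = 31.0261; S(3,1) = 15.6266; S(3,2) = 7.8704; S(3,3) = 3.9640
  k=4: S(4,0) = 43.7179; S(4,1) = 22.0189; S(4,2) = 11.0900; S(4,3) = 5.5856; S(4,4) = 2.8132
Terminal payoffs V(N, i) = max(K - S_T, 0):
  V(4,0) = 0.000000; V(4,1) = 0.000000; V(4,2) = 1.360000; V(4,3) = 6.864429; V(4,4) = 9.636781
Backward induction: V(k, i) = exp(-r*dt) * [p * V(k+1, i) + (1-p) * V(k+1, i+1)].
  V(3,0) = exp(-r*dt) * [p*0.000000 + (1-p)*0.000000] = 0.000000
  V(3,1) = exp(-r*dt) * [p*0.000000 + (1-p)*1.360000] = 0.763798
  V(3,2) = exp(-r*dt) * [p*1.360000 + (1-p)*6.864429] = 4.435657
  V(3,3) = exp(-r*dt) * [p*6.864429 + (1-p)*9.636781] = 8.342089
  V(2,0) = exp(-r*dt) * [p*0.000000 + (1-p)*0.763798] = 0.428961
  V(2,1) = exp(-r*dt) * [p*0.763798 + (1-p)*4.435657] = 2.817145
  V(2,2) = exp(-r*dt) * [p*4.435657 + (1-p)*8.342089] = 6.578306
  V(1,0) = exp(-r*dt) * [p*0.428961 + (1-p)*2.817145] = 1.765245
  V(1,1) = exp(-r*dt) * [p*2.817145 + (1-p)*6.578306] = 4.896913
  V(0,0) = exp(-r*dt) * [p*1.765245 + (1-p)*4.896913] = 3.503638

Answer: Price = V(0,0) = 3.5036


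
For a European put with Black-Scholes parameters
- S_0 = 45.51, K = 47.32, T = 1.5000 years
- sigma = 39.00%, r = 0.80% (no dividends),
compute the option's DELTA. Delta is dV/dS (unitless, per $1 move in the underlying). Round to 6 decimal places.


d1 = 0.1822965598; d2 = -0.2953539400
phi(d1) = 0.3923682170; exp(-qT) = 1.0000000000; exp(-rT) = 0.9880717129
N(-d1) = 0.4276749992
Delta = -exp(-qT) * N(-d1) = -1.0000000000 * 0.4276749992 = -0.427675

Answer: Delta = -0.427675


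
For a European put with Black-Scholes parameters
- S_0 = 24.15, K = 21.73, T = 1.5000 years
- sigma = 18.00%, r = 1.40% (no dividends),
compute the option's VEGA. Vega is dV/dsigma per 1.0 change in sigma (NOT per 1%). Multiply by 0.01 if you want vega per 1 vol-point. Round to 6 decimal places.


Answer: Vega = 9.335647

Derivation:
d1 = 0.6844535968; d2 = 0.4639995200
phi(d1) = 0.3156324434; exp(-qT) = 1.0000000000; exp(-rT) = 0.9792189646
Vega = S * exp(-qT) * phi(d1) * sqrt(T) = 24.1500 * 1.0000000000 * 0.3156324434 * 1.2247448714 = 9.335647


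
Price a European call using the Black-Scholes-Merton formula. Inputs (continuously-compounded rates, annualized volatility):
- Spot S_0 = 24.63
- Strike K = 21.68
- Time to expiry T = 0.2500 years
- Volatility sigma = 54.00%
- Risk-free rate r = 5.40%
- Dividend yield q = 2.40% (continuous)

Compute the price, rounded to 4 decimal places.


Answer: Price = 4.3093

Derivation:
d1 = (ln(S/K) + (r - q + 0.5*sigma^2) * T) / (sigma * sqrt(T)) = 0.63527791
d2 = d1 - sigma * sqrt(T) = 0.36527791
exp(-rT) = 0.98659072; exp(-qT) = 0.99401796
C = S_0 * exp(-qT) * N(d1) - K * exp(-rT) * N(d2)
N(d1) = 0.73737641; N(d2) = 0.64254802
C = 24.6300 * 0.99401796 * 0.73737641 - 21.6800 * 0.98659072 * 0.64254802 = 4.3093


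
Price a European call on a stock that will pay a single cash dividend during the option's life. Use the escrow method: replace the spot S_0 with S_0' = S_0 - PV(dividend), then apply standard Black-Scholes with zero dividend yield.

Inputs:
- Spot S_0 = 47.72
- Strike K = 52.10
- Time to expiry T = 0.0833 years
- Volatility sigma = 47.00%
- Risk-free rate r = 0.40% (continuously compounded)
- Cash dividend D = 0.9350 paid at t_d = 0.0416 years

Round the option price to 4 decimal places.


PV(D) = D * exp(-r * t_d) = 0.9350 * 0.99983361 = 0.93484443
S_0' = S_0 - PV(D) = 47.7200 - 0.93484443 = 46.78515557
d1 = (ln(S_0'/K) + (r + sigma^2/2)*T) / (sigma*sqrt(T)) = -0.72292793
d2 = d1 - sigma*sqrt(T) = -0.85857810
exp(-rT) = 0.99966686
N(d1) = 0.23486208; N(d2) = 0.19528666
C = S_0' * N(d1) - K * exp(-rT) * N(d2) = 46.78515557 * 0.23486208 - 52.1000 * 0.99966686 * 0.19528666 = 0.8170

Answer: Price = 0.8170


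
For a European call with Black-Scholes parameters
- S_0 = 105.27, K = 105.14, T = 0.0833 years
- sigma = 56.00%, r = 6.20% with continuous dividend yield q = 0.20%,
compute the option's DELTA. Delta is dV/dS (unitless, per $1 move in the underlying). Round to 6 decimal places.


d1 = 0.1193814971; d2 = -0.0422442434
phi(d1) = 0.3961095343; exp(-qT) = 0.9998334139; exp(-rT) = 0.9948487136
N(d1) = 0.5475134402
Delta = exp(-qT) * N(d1) = 0.9998334139 * 0.5475134402 = 0.547422

Answer: Delta = 0.547422


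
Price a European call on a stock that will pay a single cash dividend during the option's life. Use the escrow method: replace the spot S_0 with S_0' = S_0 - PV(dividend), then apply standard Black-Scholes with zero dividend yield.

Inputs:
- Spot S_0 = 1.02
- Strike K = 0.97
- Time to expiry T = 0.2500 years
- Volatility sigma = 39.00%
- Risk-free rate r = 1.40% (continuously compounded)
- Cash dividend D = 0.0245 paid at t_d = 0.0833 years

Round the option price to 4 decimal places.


PV(D) = D * exp(-r * t_d) = 0.0245 * 0.99883448 = 0.02447144
S_0' = S_0 - PV(D) = 1.0200 - 0.02447144 = 0.99552856
d1 = (ln(S_0'/K) + (r + sigma^2/2)*T) / (sigma*sqrt(T)) = 0.24866788
d2 = d1 - sigma*sqrt(T) = 0.05366788
exp(-rT) = 0.99650612
N(d1) = 0.59819115; N(d2) = 0.52140011
C = S_0' * N(d1) - K * exp(-rT) * N(d2) = 0.99552856 * 0.59819115 - 0.9700 * 0.99650612 * 0.52140011 = 0.0915

Answer: Price = 0.0915


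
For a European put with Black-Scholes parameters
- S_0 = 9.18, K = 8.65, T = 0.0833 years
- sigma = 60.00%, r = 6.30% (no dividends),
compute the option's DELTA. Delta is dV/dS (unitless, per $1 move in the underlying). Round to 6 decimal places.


Answer: Delta = -0.322652

Derivation:
d1 = 0.4602967192; d2 = 0.2871262830
phi(d1) = 0.3588412933; exp(-qT) = 1.0000000000; exp(-rT) = 0.9947658462
N(-d1) = 0.3226516279
Delta = -exp(-qT) * N(-d1) = -1.0000000000 * 0.3226516279 = -0.322652


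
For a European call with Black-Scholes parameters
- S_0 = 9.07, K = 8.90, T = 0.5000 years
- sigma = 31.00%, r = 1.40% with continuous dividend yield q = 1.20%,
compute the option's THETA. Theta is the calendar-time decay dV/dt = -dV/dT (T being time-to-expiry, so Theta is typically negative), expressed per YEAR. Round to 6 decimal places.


d1 = 0.2004806819; d2 = -0.0187224203
phi(d1) = 0.3910050572; exp(-qT) = 0.9940179641; exp(-rT) = 0.9930244429
Theta = -S*exp(-qT)*phi(d1)*sigma/(2*sqrt(T)) - r*K*exp(-rT)*N(d2) + q*S*exp(-qT)*N(d1)
N(d1) = 0.5794476675; N(d2) = 0.4925312713; sqrt(T) = 0.7071067812
Term 1 = -9.0700 * 0.9940179641 * 0.3910050572 * 0.3100 / (2 * 0.7071067812) = -0.7727350129
Term 2 = -0.0140 * 8.9000 * 0.9930244429 * 0.4925312713 = -0.0609413107
Term 3 = 0.0120 * 9.0700 * 0.9940179641 * 0.5794476675 = 0.0626898146
Theta = -0.7727350129 + (-0.0609413107) + (0.0626898146) = -0.770987

Answer: Theta = -0.770987


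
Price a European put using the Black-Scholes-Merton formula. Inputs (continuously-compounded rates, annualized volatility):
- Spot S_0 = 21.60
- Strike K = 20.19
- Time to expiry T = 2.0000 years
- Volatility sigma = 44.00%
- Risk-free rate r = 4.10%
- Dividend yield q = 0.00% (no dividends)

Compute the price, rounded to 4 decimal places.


d1 = (ln(S/K) + (r - q + 0.5*sigma^2) * T) / (sigma * sqrt(T)) = 0.55139204
d2 = d1 - sigma * sqrt(T) = -0.07086193
exp(-rT) = 0.92127196; exp(-qT) = 1.00000000
P = K * exp(-rT) * N(-d2) - S_0 * exp(-qT) * N(-d1)
N(-d1) = 0.29068248; N(-d2) = 0.52824618
P = 20.1900 * 0.92127196 * 0.52824618 - 21.6000 * 1.00000000 * 0.29068248 = 3.5469

Answer: Price = 3.5469


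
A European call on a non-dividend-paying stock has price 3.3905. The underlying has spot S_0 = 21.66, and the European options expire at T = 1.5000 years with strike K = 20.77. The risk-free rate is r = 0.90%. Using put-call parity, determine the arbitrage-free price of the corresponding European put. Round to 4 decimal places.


Put-call parity: C - P = S_0 * exp(-qT) - K * exp(-rT).
S_0 * exp(-qT) = 21.6600 * 1.00000000 = 21.66000000
K * exp(-rT) = 20.7700 * 0.98659072 = 20.49148918
P = C - S*exp(-qT) + K*exp(-rT)
P = 3.3905 - 21.66000000 + 20.49148918 = 2.2220

Answer: Put price = 2.2220


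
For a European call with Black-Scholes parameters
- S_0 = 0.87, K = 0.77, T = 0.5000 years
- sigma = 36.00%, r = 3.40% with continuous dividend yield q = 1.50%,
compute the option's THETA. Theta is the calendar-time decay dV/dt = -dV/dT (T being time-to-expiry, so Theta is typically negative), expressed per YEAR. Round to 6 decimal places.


Answer: Theta = -0.078440

Derivation:
d1 = 0.6442634391; d2 = 0.3897049979
phi(d1) = 0.3241735616; exp(-qT) = 0.9925280548; exp(-rT) = 0.9831436846
Theta = -S*exp(-qT)*phi(d1)*sigma/(2*sqrt(T)) - r*K*exp(-rT)*N(d2) + q*S*exp(-qT)*N(d1)
N(d1) = 0.7402976902; N(d2) = 0.6516226498; sqrt(T) = 0.7071067812
Term 1 = -0.8700 * 0.9925280548 * 0.3241735616 * 0.3600 / (2 * 0.7071067812) = -0.0712569352
Term 2 = -0.0340 * 0.7700 * 0.9831436846 * 0.6516226498 = -0.0167719210
Term 3 = 0.0150 * 0.8700 * 0.9925280548 * 0.7402976902 = 0.0095886993
Theta = -0.0712569352 + (-0.0167719210) + (0.0095886993) = -0.078440


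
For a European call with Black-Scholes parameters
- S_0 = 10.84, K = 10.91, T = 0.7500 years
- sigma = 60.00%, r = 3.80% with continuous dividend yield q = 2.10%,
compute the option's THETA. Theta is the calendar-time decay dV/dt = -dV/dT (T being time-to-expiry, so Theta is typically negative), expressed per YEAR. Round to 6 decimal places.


Answer: Theta = -1.447118

Derivation:
d1 = 0.2719573728; d2 = -0.2476578694
phi(d1) = 0.3844586879; exp(-qT) = 0.9843733826; exp(-rT) = 0.9719022941
Theta = -S*exp(-qT)*phi(d1)*sigma/(2*sqrt(T)) - r*K*exp(-rT)*N(d2) + q*S*exp(-qT)*N(d1)
N(d1) = 0.6071726020; N(d2) = 0.4021995659; sqrt(T) = 0.8660254038
Term 1 = -10.8400 * 0.9843733826 * 0.3844586879 * 0.6000 / (2 * 0.8660254038) = -1.4211157299
Term 2 = -0.0380 * 10.9100 * 0.9719022941 * 0.4021995659 = -0.1620587751
Term 3 = 0.0210 * 10.8400 * 0.9843733826 * 0.6071726020 = 0.1360569105
Theta = -1.4211157299 + (-0.1620587751) + (0.1360569105) = -1.447118


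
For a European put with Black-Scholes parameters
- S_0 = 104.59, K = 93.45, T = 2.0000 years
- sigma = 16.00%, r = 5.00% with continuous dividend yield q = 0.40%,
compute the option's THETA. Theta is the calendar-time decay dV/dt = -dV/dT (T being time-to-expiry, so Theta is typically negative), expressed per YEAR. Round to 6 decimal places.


Answer: Theta = -0.553005

Derivation:
d1 = 1.0174445050; d2 = 0.7911703350
phi(d1) = 0.2377500913; exp(-qT) = 0.9920319148; exp(-rT) = 0.9048374180
Theta = -S*exp(-qT)*phi(d1)*sigma/(2*sqrt(T)) + r*K*exp(-rT)*N(-d2) - q*S*exp(-qT)*N(-d1)
N(-d1) = 0.1544710097; N(-d2) = 0.2144222999; sqrt(T) = 1.4142135624
Term 1 = -104.5900 * 0.9920319148 * 0.2377500913 * 0.1600 / (2 * 1.4142135624) = -1.3954410310
Term 2 = 0.0500 * 93.4500 * 0.9048374180 * 0.2144222999 = 0.9065459286
Term 3 = -0.0040 * 104.5900 * 0.9920319148 * 0.1544710097 = -0.0641095582
Theta = -1.3954410310 + (0.9065459286) + (-0.0641095582) = -0.553005


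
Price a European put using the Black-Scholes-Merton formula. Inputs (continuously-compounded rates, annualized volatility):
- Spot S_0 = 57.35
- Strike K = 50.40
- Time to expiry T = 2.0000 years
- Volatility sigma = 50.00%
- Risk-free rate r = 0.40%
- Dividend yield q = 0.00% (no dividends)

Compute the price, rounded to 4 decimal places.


d1 = (ln(S/K) + (r - q + 0.5*sigma^2) * T) / (sigma * sqrt(T)) = 0.54755757
d2 = d1 - sigma * sqrt(T) = -0.15954921
exp(-rT) = 0.99203191; exp(-qT) = 1.00000000
P = K * exp(-rT) * N(-d2) - S_0 * exp(-qT) * N(-d1)
N(-d1) = 0.29199787; N(-d2) = 0.56338191
P = 50.4000 * 0.99203191 * 0.56338191 - 57.3500 * 1.00000000 * 0.29199787 = 11.4221

Answer: Price = 11.4221


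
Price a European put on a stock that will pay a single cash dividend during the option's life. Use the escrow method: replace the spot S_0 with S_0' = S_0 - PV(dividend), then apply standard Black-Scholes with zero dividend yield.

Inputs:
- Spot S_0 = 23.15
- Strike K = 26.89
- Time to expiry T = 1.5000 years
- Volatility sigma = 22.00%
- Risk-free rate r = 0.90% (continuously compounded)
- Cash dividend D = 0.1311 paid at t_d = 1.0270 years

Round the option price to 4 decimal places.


Answer: Price = 4.7667

Derivation:
PV(D) = D * exp(-r * t_d) = 0.1311 * 0.99079959 = 0.12989383
S_0' = S_0 - PV(D) = 23.1500 - 0.12989383 = 23.02010617
d1 = (ln(S_0'/K) + (r + sigma^2/2)*T) / (sigma*sqrt(T)) = -0.39186809
d2 = d1 - sigma*sqrt(T) = -0.66131196
exp(-rT) = 0.98659072
N(-d1) = 0.65242216; N(-d2) = 0.74579386
P = K * exp(-rT) * N(-d2) - S_0' * N(-d1) = 26.8900 * 0.98659072 * 0.74579386 - 23.02010617 * 0.65242216 = 4.7667


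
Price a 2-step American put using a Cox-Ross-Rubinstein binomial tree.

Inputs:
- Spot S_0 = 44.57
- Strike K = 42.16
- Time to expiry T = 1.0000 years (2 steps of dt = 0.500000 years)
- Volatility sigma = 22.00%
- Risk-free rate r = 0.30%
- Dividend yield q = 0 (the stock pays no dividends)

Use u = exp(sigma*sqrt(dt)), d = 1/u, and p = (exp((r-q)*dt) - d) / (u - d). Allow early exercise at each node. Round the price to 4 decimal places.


Answer: Price = V(0,0) = 2.7030

Derivation:
dt = T/N = 0.500000
u = exp(sigma*sqrt(dt)) = 1.168316; d = 1/u = 0.855933
p = (exp((r-q)*dt) - d) / (u - d) = 0.465993
Discount per step: exp(-r*dt) = 0.998501
Stock lattice S(k, i) with i counting down-moves:
  k=0: S(0,0) = 44.5700
  k=1: S(1,0) = 52.0718; S(1,1) = 38.1489
  k=2: S(2,0) = 60.8364; S(2,1) = 44.5700; S(2,2) = 32.6529
Terminal payoffs V(N, i) = max(K - S_T, 0):
  V(2,0) = 0.000000; V(2,1) = 0.000000; V(2,2) = 9.507089
Backward induction: V(k, i) = exp(-r*dt) * [p * V(k+1, i) + (1-p) * V(k+1, i+1)]; then take max(V_cont, immediate exercise) for American.
  V(1,0) = exp(-r*dt) * [p*0.000000 + (1-p)*0.000000] = 0.000000; exercise = 0.000000; V(1,0) = max -> 0.000000
  V(1,1) = exp(-r*dt) * [p*0.000000 + (1-p)*9.507089] = 5.069245; exercise = 4.011078; V(1,1) = max -> 5.069245
  V(0,0) = exp(-r*dt) * [p*0.000000 + (1-p)*5.069245] = 2.702956; exercise = 0.000000; V(0,0) = max -> 2.702956


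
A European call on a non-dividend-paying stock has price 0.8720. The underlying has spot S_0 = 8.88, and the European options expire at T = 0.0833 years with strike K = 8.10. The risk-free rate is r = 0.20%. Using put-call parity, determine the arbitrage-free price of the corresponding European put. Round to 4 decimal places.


Put-call parity: C - P = S_0 * exp(-qT) - K * exp(-rT).
S_0 * exp(-qT) = 8.8800 * 1.00000000 = 8.88000000
K * exp(-rT) = 8.1000 * 0.99983341 = 8.09865065
P = C - S*exp(-qT) + K*exp(-rT)
P = 0.8720 - 8.88000000 + 8.09865065 = 0.0907

Answer: Put price = 0.0907


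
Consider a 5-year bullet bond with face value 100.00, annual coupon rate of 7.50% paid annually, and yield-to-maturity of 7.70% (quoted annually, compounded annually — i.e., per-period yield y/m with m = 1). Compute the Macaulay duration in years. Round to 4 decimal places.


Answer: Macaulay duration = 4.3464 years

Derivation:
Coupon per period c = face * coupon_rate / m = 7.500000
Periods per year m = 1; per-period yield y/m = 0.077000
Number of cashflows N = 5
Cashflows (t years, CF_t, discount factor 1/(1+y/m)^(m*t), PV):
  t = 1.0000: CF_t = 7.500000, DF = 0.928505, PV = 6.963788
  t = 2.0000: CF_t = 7.500000, DF = 0.862122, PV = 6.465913
  t = 3.0000: CF_t = 7.500000, DF = 0.800484, PV = 6.003633
  t = 4.0000: CF_t = 7.500000, DF = 0.743254, PV = 5.574404
  t = 5.0000: CF_t = 107.500000, DF = 0.690115, PV = 74.187365
Price P = sum_t PV_t = 99.195104
Macaulay numerator sum_t t * PV_t:
  t * PV_t at t = 1.0000: 6.963788
  t * PV_t at t = 2.0000: 12.931826
  t * PV_t at t = 3.0000: 18.010900
  t * PV_t at t = 4.0000: 22.297616
  t * PV_t at t = 5.0000: 370.936826
Macaulay duration D = (sum_t t * PV_t) / P = 431.140957 / 99.195104 = 4.346394


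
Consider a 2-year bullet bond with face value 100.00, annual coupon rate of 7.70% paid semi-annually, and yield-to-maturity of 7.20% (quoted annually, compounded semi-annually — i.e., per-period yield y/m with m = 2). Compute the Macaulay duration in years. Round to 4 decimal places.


Coupon per period c = face * coupon_rate / m = 3.850000
Periods per year m = 2; per-period yield y/m = 0.036000
Number of cashflows N = 4
Cashflows (t years, CF_t, discount factor 1/(1+y/m)^(m*t), PV):
  t = 0.5000: CF_t = 3.850000, DF = 0.965251, PV = 3.716216
  t = 1.0000: CF_t = 3.850000, DF = 0.931709, PV = 3.587081
  t = 1.5000: CF_t = 3.850000, DF = 0.899333, PV = 3.462434
  t = 2.0000: CF_t = 103.850000, DF = 0.868082, PV = 90.150363
Price P = sum_t PV_t = 100.916094
Macaulay numerator sum_t t * PV_t:
  t * PV_t at t = 0.5000: 1.858108
  t * PV_t at t = 1.0000: 3.587081
  t * PV_t at t = 1.5000: 5.193651
  t * PV_t at t = 2.0000: 180.300726
Macaulay duration D = (sum_t t * PV_t) / P = 190.939566 / 100.916094 = 1.892063

Answer: Macaulay duration = 1.8921 years


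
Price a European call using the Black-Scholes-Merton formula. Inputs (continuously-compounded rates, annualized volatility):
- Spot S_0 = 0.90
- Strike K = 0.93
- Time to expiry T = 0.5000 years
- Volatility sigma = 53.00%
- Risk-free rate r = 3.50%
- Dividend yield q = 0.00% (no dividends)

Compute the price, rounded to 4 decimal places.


Answer: Price = 0.1280

Derivation:
d1 = (ln(S/K) + (r - q + 0.5*sigma^2) * T) / (sigma * sqrt(T)) = 0.14658504
d2 = d1 - sigma * sqrt(T) = -0.22818155
exp(-rT) = 0.98265224; exp(-qT) = 1.00000000
C = S_0 * exp(-qT) * N(d1) - K * exp(-rT) * N(d2)
N(d1) = 0.55827022; N(d2) = 0.40975255
C = 0.9000 * 1.00000000 * 0.55827022 - 0.9300 * 0.98265224 * 0.40975255 = 0.1280


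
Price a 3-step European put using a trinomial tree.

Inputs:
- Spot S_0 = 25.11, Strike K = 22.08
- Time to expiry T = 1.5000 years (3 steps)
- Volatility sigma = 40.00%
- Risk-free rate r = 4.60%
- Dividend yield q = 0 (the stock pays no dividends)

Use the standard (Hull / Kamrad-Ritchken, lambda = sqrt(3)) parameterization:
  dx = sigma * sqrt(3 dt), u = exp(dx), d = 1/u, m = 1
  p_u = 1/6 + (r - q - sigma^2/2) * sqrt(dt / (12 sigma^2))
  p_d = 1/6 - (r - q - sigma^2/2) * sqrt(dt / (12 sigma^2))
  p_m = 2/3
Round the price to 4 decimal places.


dt = T/N = 0.500000; dx = sigma*sqrt(3*dt) = 0.489898
u = exp(dx) = 1.632150; d = 1/u = 0.612689
p_u = 0.149316, p_m = 0.666667, p_d = 0.184017
Discount per step: exp(-r*dt) = 0.977262
Stock lattice S(k, j) with j the centered position index:
  k=0: S(0,+0) = 25.1100
  k=1: S(1,-1) = 15.3846; S(1,+0) = 25.1100; S(1,+1) = 40.9833
  k=2: S(2,-2) = 9.4260; S(2,-1) = 15.3846; S(2,+0) = 25.1100; S(2,+1) = 40.9833; S(2,+2) = 66.8908
  k=3: S(3,-3) = 5.7752; S(3,-2) = 9.4260; S(3,-1) = 15.3846; S(3,+0) = 25.1100; S(3,+1) = 40.9833; S(3,+2) = 66.8908; S(3,+3) = 109.1759
Terminal payoffs V(N, j) = max(K - S_T, 0):
  V(3,-3) = 16.304803; V(3,-2) = 12.654015; V(3,-1) = 6.695381; V(3,+0) = 0.000000; V(3,+1) = 0.000000; V(3,+2) = 0.000000; V(3,+3) = 0.000000
Backward induction: V(k, j) = exp(-r*dt) * [p_u * V(k+1, j+1) + p_m * V(k+1, j) + p_d * V(k+1, j-1)]
  V(2,-2) = exp(-r*dt) * [p_u*6.695381 + p_m*12.654015 + p_d*16.304803] = 12.153337
  V(2,-1) = exp(-r*dt) * [p_u*0.000000 + p_m*6.695381 + p_d*12.654015] = 6.637708
  V(2,+0) = exp(-r*dt) * [p_u*0.000000 + p_m*0.000000 + p_d*6.695381] = 1.204051
  V(2,+1) = exp(-r*dt) * [p_u*0.000000 + p_m*0.000000 + p_d*0.000000] = 0.000000
  V(2,+2) = exp(-r*dt) * [p_u*0.000000 + p_m*0.000000 + p_d*0.000000] = 0.000000
  V(1,-1) = exp(-r*dt) * [p_u*1.204051 + p_m*6.637708 + p_d*12.153337] = 6.685791
  V(1,+0) = exp(-r*dt) * [p_u*0.000000 + p_m*1.204051 + p_d*6.637708] = 1.978129
  V(1,+1) = exp(-r*dt) * [p_u*0.000000 + p_m*0.000000 + p_d*1.204051] = 0.216528
  V(0,+0) = exp(-r*dt) * [p_u*0.216528 + p_m*1.978129 + p_d*6.685791] = 2.522690

Answer: Price = V(0,0) = 2.5227


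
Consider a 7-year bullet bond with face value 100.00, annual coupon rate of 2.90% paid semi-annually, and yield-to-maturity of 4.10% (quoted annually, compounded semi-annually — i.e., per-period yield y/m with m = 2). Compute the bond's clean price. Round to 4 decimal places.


Coupon per period c = face * coupon_rate / m = 1.450000
Periods per year m = 2; per-period yield y/m = 0.020500
Number of cashflows N = 14
Cashflows (t years, CF_t, discount factor 1/(1+y/m)^(m*t), PV):
  t = 0.5000: CF_t = 1.450000, DF = 0.979912, PV = 1.420872
  t = 1.0000: CF_t = 1.450000, DF = 0.960227, PV = 1.392329
  t = 1.5000: CF_t = 1.450000, DF = 0.940938, PV = 1.364360
  t = 2.0000: CF_t = 1.450000, DF = 0.922036, PV = 1.336952
  t = 2.5000: CF_t = 1.450000, DF = 0.903514, PV = 1.310096
  t = 3.0000: CF_t = 1.450000, DF = 0.885364, PV = 1.283778
  t = 3.5000: CF_t = 1.450000, DF = 0.867579, PV = 1.257989
  t = 4.0000: CF_t = 1.450000, DF = 0.850151, PV = 1.232719
  t = 4.5000: CF_t = 1.450000, DF = 0.833073, PV = 1.207955
  t = 5.0000: CF_t = 1.450000, DF = 0.816338, PV = 1.183690
  t = 5.5000: CF_t = 1.450000, DF = 0.799939, PV = 1.159912
  t = 6.0000: CF_t = 1.450000, DF = 0.783870, PV = 1.136611
  t = 6.5000: CF_t = 1.450000, DF = 0.768123, PV = 1.113779
  t = 7.0000: CF_t = 101.450000, DF = 0.752693, PV = 76.360704
Price P = sum_t PV_t = 92.761746

Answer: Price = 92.7617


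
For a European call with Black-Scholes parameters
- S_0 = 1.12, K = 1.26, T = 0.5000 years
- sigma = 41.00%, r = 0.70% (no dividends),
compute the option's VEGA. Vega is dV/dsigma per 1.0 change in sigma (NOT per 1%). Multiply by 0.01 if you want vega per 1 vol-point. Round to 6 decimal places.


Answer: Vega = 0.306284

Derivation:
d1 = -0.2492397415; d2 = -0.5391535218
phi(d1) = 0.3867415040; exp(-qT) = 1.0000000000; exp(-rT) = 0.9965061179
Vega = S * exp(-qT) * phi(d1) * sqrt(T) = 1.1200 * 1.0000000000 * 0.3867415040 * 0.7071067812 = 0.306284


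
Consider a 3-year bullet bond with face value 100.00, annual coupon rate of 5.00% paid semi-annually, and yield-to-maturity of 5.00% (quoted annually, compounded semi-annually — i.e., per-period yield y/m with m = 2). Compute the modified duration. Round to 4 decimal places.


Coupon per period c = face * coupon_rate / m = 2.500000
Periods per year m = 2; per-period yield y/m = 0.025000
Number of cashflows N = 6
Cashflows (t years, CF_t, discount factor 1/(1+y/m)^(m*t), PV):
  t = 0.5000: CF_t = 2.500000, DF = 0.975610, PV = 2.439024
  t = 1.0000: CF_t = 2.500000, DF = 0.951814, PV = 2.379536
  t = 1.5000: CF_t = 2.500000, DF = 0.928599, PV = 2.321499
  t = 2.0000: CF_t = 2.500000, DF = 0.905951, PV = 2.264877
  t = 2.5000: CF_t = 2.500000, DF = 0.883854, PV = 2.209636
  t = 3.0000: CF_t = 102.500000, DF = 0.862297, PV = 88.385429
Price P = sum_t PV_t = 100.000000
First compute Macaulay numerator sum_t t * PV_t:
  t * PV_t at t = 0.5000: 1.219512
  t * PV_t at t = 1.0000: 2.379536
  t * PV_t at t = 1.5000: 3.482248
  t * PV_t at t = 2.0000: 4.529753
  t * PV_t at t = 2.5000: 5.524089
  t * PV_t at t = 3.0000: 265.156286
Macaulay duration D = 282.291425 / 100.000000 = 2.822914
Modified duration = D / (1 + y/m) = 2.822914 / (1 + 0.025000) = 2.754063

Answer: Modified duration = 2.7541


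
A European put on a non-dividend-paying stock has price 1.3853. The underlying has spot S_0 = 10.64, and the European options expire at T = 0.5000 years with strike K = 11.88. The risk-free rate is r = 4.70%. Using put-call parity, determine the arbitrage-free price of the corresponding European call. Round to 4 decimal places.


Answer: Call price = 0.4212

Derivation:
Put-call parity: C - P = S_0 * exp(-qT) - K * exp(-rT).
S_0 * exp(-qT) = 10.6400 * 1.00000000 = 10.64000000
K * exp(-rT) = 11.8800 * 0.97677397 = 11.60407482
C = P + S*exp(-qT) - K*exp(-rT)
C = 1.3853 + 10.64000000 - 11.60407482 = 0.4212


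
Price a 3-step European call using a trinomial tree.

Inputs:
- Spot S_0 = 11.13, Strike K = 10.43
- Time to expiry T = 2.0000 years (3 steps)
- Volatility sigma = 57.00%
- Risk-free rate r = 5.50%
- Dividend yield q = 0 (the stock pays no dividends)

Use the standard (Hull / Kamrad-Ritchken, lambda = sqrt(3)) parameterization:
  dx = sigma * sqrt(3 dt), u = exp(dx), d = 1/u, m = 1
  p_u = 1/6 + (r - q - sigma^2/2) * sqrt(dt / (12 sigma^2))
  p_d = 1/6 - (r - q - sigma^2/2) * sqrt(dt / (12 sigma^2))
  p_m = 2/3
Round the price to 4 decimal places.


Answer: Price = V(0,0) = 3.8913

Derivation:
dt = T/N = 0.666667; dx = sigma*sqrt(3*dt) = 0.806102
u = exp(dx) = 2.239162; d = 1/u = 0.446596
p_u = 0.122235, p_m = 0.666667, p_d = 0.211099
Discount per step: exp(-r*dt) = 0.963997
Stock lattice S(k, j) with j the centered position index:
  k=0: S(0,+0) = 11.1300
  k=1: S(1,-1) = 4.9706; S(1,+0) = 11.1300; S(1,+1) = 24.9219
  k=2: S(2,-2) = 2.2199; S(2,-1) = 4.9706; S(2,+0) = 11.1300; S(2,+1) = 24.9219; S(2,+2) = 55.8041
  k=3: S(3,-3) = 0.9914; S(3,-2) = 2.2199; S(3,-1) = 4.9706; S(3,+0) = 11.1300; S(3,+1) = 24.9219; S(3,+2) = 55.8041; S(3,+3) = 124.9545
Terminal payoffs V(N, j) = max(S_T - K, 0):
  V(3,-3) = 0.000000; V(3,-2) = 0.000000; V(3,-1) = 0.000000; V(3,+0) = 0.700000; V(3,+1) = 14.491874; V(3,+2) = 45.374116; V(3,+3) = 114.524461
Backward induction: V(k, j) = exp(-r*dt) * [p_u * V(k+1, j+1) + p_m * V(k+1, j) + p_d * V(k+1, j-1)]
  V(2,-2) = exp(-r*dt) * [p_u*0.000000 + p_m*0.000000 + p_d*0.000000] = 0.000000
  V(2,-1) = exp(-r*dt) * [p_u*0.700000 + p_m*0.000000 + p_d*0.000000] = 0.082484
  V(2,+0) = exp(-r*dt) * [p_u*14.491874 + p_m*0.700000 + p_d*0.000000] = 2.157500
  V(2,+1) = exp(-r*dt) * [p_u*45.374116 + p_m*14.491874 + p_d*0.700000] = 14.802480
  V(2,+2) = exp(-r*dt) * [p_u*114.524461 + p_m*45.374116 + p_d*14.491874] = 45.604299
  V(1,-1) = exp(-r*dt) * [p_u*2.157500 + p_m*0.082484 + p_d*0.000000] = 0.307236
  V(1,+0) = exp(-r*dt) * [p_u*14.802480 + p_m*2.157500 + p_d*0.082484] = 3.147570
  V(1,+1) = exp(-r*dt) * [p_u*45.604299 + p_m*14.802480 + p_d*2.157500] = 15.325818
  V(0,+0) = exp(-r*dt) * [p_u*15.325818 + p_m*3.147570 + p_d*0.307236] = 3.891257


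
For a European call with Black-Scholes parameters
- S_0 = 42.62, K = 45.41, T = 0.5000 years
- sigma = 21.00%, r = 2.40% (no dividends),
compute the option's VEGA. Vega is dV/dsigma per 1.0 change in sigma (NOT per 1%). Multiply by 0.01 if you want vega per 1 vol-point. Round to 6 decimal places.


Answer: Vega = 11.586387

Derivation:
d1 = -0.2719581063; d2 = -0.4204505303
phi(d1) = 0.3844586112; exp(-qT) = 1.0000000000; exp(-rT) = 0.9880717129
Vega = S * exp(-qT) * phi(d1) * sqrt(T) = 42.6200 * 1.0000000000 * 0.3844586112 * 0.7071067812 = 11.586387


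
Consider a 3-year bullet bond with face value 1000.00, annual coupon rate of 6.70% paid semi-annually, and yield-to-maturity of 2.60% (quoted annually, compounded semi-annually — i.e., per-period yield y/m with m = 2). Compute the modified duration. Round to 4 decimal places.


Coupon per period c = face * coupon_rate / m = 33.500000
Periods per year m = 2; per-period yield y/m = 0.013000
Number of cashflows N = 6
Cashflows (t years, CF_t, discount factor 1/(1+y/m)^(m*t), PV):
  t = 0.5000: CF_t = 33.500000, DF = 0.987167, PV = 33.070089
  t = 1.0000: CF_t = 33.500000, DF = 0.974498, PV = 32.645695
  t = 1.5000: CF_t = 33.500000, DF = 0.961992, PV = 32.226747
  t = 2.0000: CF_t = 33.500000, DF = 0.949647, PV = 31.813176
  t = 2.5000: CF_t = 33.500000, DF = 0.937460, PV = 31.404912
  t = 3.0000: CF_t = 1033.500000, DF = 0.925429, PV = 956.431363
Price P = sum_t PV_t = 1117.591981
First compute Macaulay numerator sum_t t * PV_t:
  t * PV_t at t = 0.5000: 16.535044
  t * PV_t at t = 1.0000: 32.645695
  t * PV_t at t = 1.5000: 48.340121
  t * PV_t at t = 2.0000: 63.626352
  t * PV_t at t = 2.5000: 78.512280
  t * PV_t at t = 3.0000: 2869.294088
Macaulay duration D = 3108.953580 / 1117.591981 = 2.781832
Modified duration = D / (1 + y/m) = 2.781832 / (1 + 0.013000) = 2.746133

Answer: Modified duration = 2.7461


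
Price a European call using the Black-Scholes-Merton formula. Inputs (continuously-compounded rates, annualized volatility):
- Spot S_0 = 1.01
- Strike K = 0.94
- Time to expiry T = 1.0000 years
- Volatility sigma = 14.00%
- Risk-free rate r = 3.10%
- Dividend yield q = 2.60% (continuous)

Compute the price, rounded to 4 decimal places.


Answer: Price = 0.0970

Derivation:
d1 = (ln(S/K) + (r - q + 0.5*sigma^2) * T) / (sigma * sqrt(T)) = 0.61875525
d2 = d1 - sigma * sqrt(T) = 0.47875525
exp(-rT) = 0.96947557; exp(-qT) = 0.97433509
C = S_0 * exp(-qT) * N(d1) - K * exp(-rT) * N(d2)
N(d1) = 0.73196120; N(d2) = 0.68394362
C = 1.0100 * 0.97433509 * 0.73196120 - 0.9400 * 0.96947557 * 0.68394362 = 0.0970


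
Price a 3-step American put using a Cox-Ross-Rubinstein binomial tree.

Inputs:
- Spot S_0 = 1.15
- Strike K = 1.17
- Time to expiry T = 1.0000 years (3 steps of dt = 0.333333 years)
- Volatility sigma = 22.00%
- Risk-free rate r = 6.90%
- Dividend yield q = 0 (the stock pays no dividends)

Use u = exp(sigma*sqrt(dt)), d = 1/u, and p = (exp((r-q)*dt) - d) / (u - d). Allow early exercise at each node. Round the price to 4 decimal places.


Answer: Price = V(0,0) = 0.0836

Derivation:
dt = T/N = 0.333333
u = exp(sigma*sqrt(dt)) = 1.135436; d = 1/u = 0.880719
p = (exp((r-q)*dt) - d) / (u - d) = 0.559631
Discount per step: exp(-r*dt) = 0.977262
Stock lattice S(k, i) with i counting down-moves:
  k=0: S(0,0) = 1.1500
  k=1: S(1,0) = 1.3058; S(1,1) = 1.0128
  k=2: S(2,0) = 1.4826; S(2,1) = 1.1500; S(2,2) = 0.8920
  k=3: S(3,0) = 1.6834; S(3,1) = 1.3058; S(3,2) = 1.0128; S(3,3) = 0.7856
Terminal payoffs V(N, i) = max(K - S_T, 0):
  V(3,0) = 0.000000; V(3,1) = 0.000000; V(3,2) = 0.157174; V(3,3) = 0.384386
Backward induction: V(k, i) = exp(-r*dt) * [p * V(k+1, i) + (1-p) * V(k+1, i+1)]; then take max(V_cont, immediate exercise) for American.
  V(2,0) = exp(-r*dt) * [p*0.000000 + (1-p)*0.000000] = 0.000000; exercise = 0.000000; V(2,0) = max -> 0.000000
  V(2,1) = exp(-r*dt) * [p*0.000000 + (1-p)*0.157174] = 0.067641; exercise = 0.020000; V(2,1) = max -> 0.067641
  V(2,2) = exp(-r*dt) * [p*0.157174 + (1-p)*0.384386] = 0.251382; exercise = 0.277985; V(2,2) = max -> 0.277985
  V(1,0) = exp(-r*dt) * [p*0.000000 + (1-p)*0.067641] = 0.029110; exercise = 0.000000; V(1,0) = max -> 0.029110
  V(1,1) = exp(-r*dt) * [p*0.067641 + (1-p)*0.277985] = 0.156626; exercise = 0.157174; V(1,1) = max -> 0.157174
  V(0,0) = exp(-r*dt) * [p*0.029110 + (1-p)*0.157174] = 0.083561; exercise = 0.020000; V(0,0) = max -> 0.083561


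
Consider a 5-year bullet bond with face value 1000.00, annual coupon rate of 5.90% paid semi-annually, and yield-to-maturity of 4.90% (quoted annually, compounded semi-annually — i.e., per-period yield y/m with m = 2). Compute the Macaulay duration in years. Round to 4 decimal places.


Coupon per period c = face * coupon_rate / m = 29.500000
Periods per year m = 2; per-period yield y/m = 0.024500
Number of cashflows N = 10
Cashflows (t years, CF_t, discount factor 1/(1+y/m)^(m*t), PV):
  t = 0.5000: CF_t = 29.500000, DF = 0.976086, PV = 28.794534
  t = 1.0000: CF_t = 29.500000, DF = 0.952744, PV = 28.105938
  t = 1.5000: CF_t = 29.500000, DF = 0.929960, PV = 27.433810
  t = 2.0000: CF_t = 29.500000, DF = 0.907721, PV = 26.777755
  t = 2.5000: CF_t = 29.500000, DF = 0.886013, PV = 26.137389
  t = 3.0000: CF_t = 29.500000, DF = 0.864825, PV = 25.512337
  t = 3.5000: CF_t = 29.500000, DF = 0.844143, PV = 24.902232
  t = 4.0000: CF_t = 29.500000, DF = 0.823957, PV = 24.306718
  t = 4.5000: CF_t = 29.500000, DF = 0.804252, PV = 23.725444
  t = 5.0000: CF_t = 1029.500000, DF = 0.785019, PV = 808.177441
Price P = sum_t PV_t = 1043.873598
Macaulay numerator sum_t t * PV_t:
  t * PV_t at t = 0.5000: 14.397267
  t * PV_t at t = 1.0000: 28.105938
  t * PV_t at t = 1.5000: 41.150715
  t * PV_t at t = 2.0000: 53.555510
  t * PV_t at t = 2.5000: 65.343473
  t * PV_t at t = 3.0000: 76.537010
  t * PV_t at t = 3.5000: 87.157812
  t * PV_t at t = 4.0000: 97.226870
  t * PV_t at t = 4.5000: 106.764499
  t * PV_t at t = 5.0000: 4040.887205
Macaulay duration D = (sum_t t * PV_t) / P = 4611.126299 / 1043.873598 = 4.417322

Answer: Macaulay duration = 4.4173 years
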